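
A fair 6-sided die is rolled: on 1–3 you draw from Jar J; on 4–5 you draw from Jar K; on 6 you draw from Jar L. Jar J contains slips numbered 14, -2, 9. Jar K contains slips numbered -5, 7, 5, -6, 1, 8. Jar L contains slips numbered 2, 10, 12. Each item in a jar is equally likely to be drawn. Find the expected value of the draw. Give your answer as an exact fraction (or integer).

E[X | Jar J] = (14 − 2 + 9)/3 = 7
E[X | Jar K] = (-5 + 7 + 5 − 6 + 1 + 8)/6 = 5/3
E[X | Jar L] = (2 + 10 + 12)/3 = 8
E[X] = (1/2)·7 + (1/3)·5/3 + (1/6)·8 = 97/18

97/18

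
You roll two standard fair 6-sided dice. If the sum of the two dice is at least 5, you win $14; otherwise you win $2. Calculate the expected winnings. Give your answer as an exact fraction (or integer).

E[payout] = (1/6)·2 + (5/6)·14 = 12

$12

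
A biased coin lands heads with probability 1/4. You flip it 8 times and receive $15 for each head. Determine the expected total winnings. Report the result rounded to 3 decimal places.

E[#heads] = 8·1/4 = 2 (linearity over flips).
E[winnings] = 15·2 = 30.
≈ 30.000

$30.000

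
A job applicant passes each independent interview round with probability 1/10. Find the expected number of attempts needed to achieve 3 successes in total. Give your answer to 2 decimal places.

30.00

By linearity (sum of 3 independent geometric waits), E[trials] = 3/p = 3/(1/10) = 30.
≈ 30.00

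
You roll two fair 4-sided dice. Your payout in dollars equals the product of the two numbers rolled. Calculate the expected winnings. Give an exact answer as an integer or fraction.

25/4 dollars

Distribution of the product of the two numbers rolled: 1 w.p. 1/16, 2 w.p. 1/8, 3 w.p. 1/8, 4 w.p. 3/16, 6 w.p. 1/8, 8 w.p. 1/8, …
E[payout] = (1/16)·1 + (1/8)·2 + (1/8)·3 + (3/16)·4 + (1/8)·6 + (1/8)·8 + (1/16)·9 + (1/8)·12 + (1/16)·16 = 25/4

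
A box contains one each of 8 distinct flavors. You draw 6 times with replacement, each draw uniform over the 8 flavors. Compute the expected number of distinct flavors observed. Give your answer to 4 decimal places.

4.4096

Let Xⱼ=1 if type j appears at least once. P(Xⱼ=1) = 1 − ((8−1)/8)^6 = 144495/262144.
E[#distinct] = 8·144495/262144 = 144495/32768.
≈ 4.4096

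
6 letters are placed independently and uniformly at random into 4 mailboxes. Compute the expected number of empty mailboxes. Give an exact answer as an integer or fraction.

Let Xⱼ=1 if mailbox j is empty. P(Xⱼ=1) = ((4-1)/4)^6 = 729/4096.
By linearity, E[#empty] = 4·729/4096 = 729/1024.

729/1024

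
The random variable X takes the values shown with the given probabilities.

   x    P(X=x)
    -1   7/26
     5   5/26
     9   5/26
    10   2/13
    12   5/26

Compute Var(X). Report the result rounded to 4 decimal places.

E[X] = (7/26)·(-1) + (5/26)·5 + (5/26)·9 + (2/13)·10 + (5/26)·12 = 163/26
E[X²] = (7/26)·1 + (5/26)·25 + (5/26)·81 + (2/13)·100 + (5/26)·144 = 1657/26
Var(X) = 1657/26 − (163/26)² = 16513/676 ≈ 24.4275

24.4275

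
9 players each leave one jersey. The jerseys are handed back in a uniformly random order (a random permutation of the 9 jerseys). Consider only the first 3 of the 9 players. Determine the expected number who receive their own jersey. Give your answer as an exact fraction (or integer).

1/3

Let Xᵢ = 1 if person i gets their own jersey. For each i, P(Xᵢ=1) = 1/9.
By linearity of expectation, E[X₁+…+X_3] = 3·(1/9) = 1/3.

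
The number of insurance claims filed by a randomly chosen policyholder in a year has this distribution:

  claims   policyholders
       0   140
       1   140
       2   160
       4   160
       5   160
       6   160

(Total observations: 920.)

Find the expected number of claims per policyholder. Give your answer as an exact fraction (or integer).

Total = 920, so P(claims=0) = 140/920, etc.
E[X] = (7/46)·0 + (7/46)·1 + (4/23)·2 + (4/23)·4 + (4/23)·5 + (4/23)·6
     = 143/46

143/46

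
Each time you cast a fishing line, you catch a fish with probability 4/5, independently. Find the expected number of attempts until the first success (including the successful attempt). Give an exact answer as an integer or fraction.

For a geometric distribution, E[trials] = 1/p = 1/(4/5) = 5/4.

5/4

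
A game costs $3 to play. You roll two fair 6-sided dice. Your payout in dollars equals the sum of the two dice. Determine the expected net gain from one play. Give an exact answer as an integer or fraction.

$4

Distribution of the sum of the two dice: 2 w.p. 1/36, 3 w.p. 1/18, 4 w.p. 1/12, 5 w.p. 1/9, 6 w.p. 5/36, 7 w.p. 1/6, …
E[payout] = (1/36)·2 + (1/18)·3 + (1/12)·4 + (1/9)·5 + (5/36)·6 + (1/6)·7 + (5/36)·8 + (1/9)·9 + (1/12)·10 + (1/18)·11 + (1/36)·12 = 7
Expected profit = 7 − 3 = 4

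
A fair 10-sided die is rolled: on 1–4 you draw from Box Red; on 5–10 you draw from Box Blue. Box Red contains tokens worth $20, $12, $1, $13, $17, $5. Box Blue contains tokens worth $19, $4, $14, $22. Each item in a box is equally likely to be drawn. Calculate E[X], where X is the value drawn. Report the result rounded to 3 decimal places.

$13.383

E[X | Box Red] = (20 + 12 + 1 + 13 + 17 + 5)/6 = 34/3
E[X | Box Blue] = (19 + 4 + 14 + 22)/4 = 59/4
E[X] = (2/5)·34/3 + (3/5)·59/4 = 803/60 ≈ 13.383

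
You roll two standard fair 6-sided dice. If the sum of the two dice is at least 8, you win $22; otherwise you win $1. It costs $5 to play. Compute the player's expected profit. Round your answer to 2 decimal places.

$4.75

E[payout] = (7/12)·1 + (5/12)·22 = 39/4
Expected profit = 39/4 − 5 = 19/4 ≈ $4.75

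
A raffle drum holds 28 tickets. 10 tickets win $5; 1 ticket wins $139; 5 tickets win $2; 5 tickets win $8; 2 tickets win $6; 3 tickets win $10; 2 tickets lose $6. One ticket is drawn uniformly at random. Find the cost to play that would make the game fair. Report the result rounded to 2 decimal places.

E[payout] = (10/28)·5 + (1/28)·139 + (5/28)·2 + (5/28)·8 + (2/28)·6 + (3/28)·10 + (2/28)·(-6) = 269/28
Fair fee = E[payout] = 269/28 ≈ $9.61

$9.61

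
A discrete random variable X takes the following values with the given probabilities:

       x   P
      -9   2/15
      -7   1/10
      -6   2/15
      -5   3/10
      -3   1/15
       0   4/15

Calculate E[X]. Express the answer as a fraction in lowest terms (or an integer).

-22/5

E[X] = (2/15)·(-9) + (1/10)·(-7) + (2/15)·(-6) + (3/10)·(-5) + (1/15)·(-3) + (4/15)·0
     = -22/5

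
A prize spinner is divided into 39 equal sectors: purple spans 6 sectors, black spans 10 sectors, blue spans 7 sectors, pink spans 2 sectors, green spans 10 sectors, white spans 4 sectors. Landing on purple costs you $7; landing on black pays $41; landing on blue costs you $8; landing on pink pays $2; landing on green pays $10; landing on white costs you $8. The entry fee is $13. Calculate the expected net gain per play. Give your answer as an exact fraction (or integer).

E[payout] = (6/39)·(-7) + (10/39)·41 + (7/39)·(-8) + (2/39)·2 + (10/39)·10 + (4/39)·(-8) = 128/13
Expected profit = 128/13 − 13 = -41/13

-41/13 dollars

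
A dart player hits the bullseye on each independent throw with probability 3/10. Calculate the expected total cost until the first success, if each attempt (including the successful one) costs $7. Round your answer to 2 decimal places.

E[#attempts] = 1/p = 10/3; E[cost] = 7·10/3 = 70/3.
≈ 23.33

$23.33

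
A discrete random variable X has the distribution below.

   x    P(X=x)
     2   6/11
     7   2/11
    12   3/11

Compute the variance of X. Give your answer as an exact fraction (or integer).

E[X] = (6/11)·2 + (2/11)·7 + (3/11)·12 = 62/11
E[X²] = (6/11)·4 + (2/11)·49 + (3/11)·144 = 554/11
Var(X) = 554/11 − (62/11)² = 2250/121

2250/121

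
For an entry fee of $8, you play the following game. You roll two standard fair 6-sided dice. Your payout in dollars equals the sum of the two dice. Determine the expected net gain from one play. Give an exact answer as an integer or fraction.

-$1

Distribution of the sum of the two dice: 2 w.p. 1/36, 3 w.p. 1/18, 4 w.p. 1/12, 5 w.p. 1/9, 6 w.p. 5/36, 7 w.p. 1/6, …
E[payout] = (1/36)·2 + (1/18)·3 + (1/12)·4 + (1/9)·5 + (5/36)·6 + (1/6)·7 + (5/36)·8 + (1/9)·9 + (1/12)·10 + (1/18)·11 + (1/36)·12 = 7
Expected profit = 7 − 8 = -1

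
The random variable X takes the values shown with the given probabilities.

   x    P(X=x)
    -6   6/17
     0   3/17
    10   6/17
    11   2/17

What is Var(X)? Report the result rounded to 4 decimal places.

54.9135

E[X] = (6/17)·(-6) + (3/17)·0 + (6/17)·10 + (2/17)·11 = 46/17
E[X²] = (6/17)·36 + (3/17)·0 + (6/17)·100 + (2/17)·121 = 1058/17
Var(X) = 1058/17 − (46/17)² = 15870/289 ≈ 54.9135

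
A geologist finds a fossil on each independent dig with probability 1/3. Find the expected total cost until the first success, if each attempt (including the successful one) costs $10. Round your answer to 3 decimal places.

E[#attempts] = 1/p = 3; E[cost] = 10·3 = 30.
≈ 30.000

$30.000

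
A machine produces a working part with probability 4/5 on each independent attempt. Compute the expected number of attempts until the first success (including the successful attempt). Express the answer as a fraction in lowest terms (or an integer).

For a geometric distribution, E[trials] = 1/p = 1/(4/5) = 5/4.

5/4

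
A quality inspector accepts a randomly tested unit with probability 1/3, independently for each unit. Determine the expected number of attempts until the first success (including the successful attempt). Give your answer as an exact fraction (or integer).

3

For a geometric distribution, E[trials] = 1/p = 1/(1/3) = 3.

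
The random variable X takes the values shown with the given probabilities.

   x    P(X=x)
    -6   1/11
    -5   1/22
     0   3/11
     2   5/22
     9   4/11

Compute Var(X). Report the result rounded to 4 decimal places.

E[X] = (1/11)·(-6) + (1/22)·(-5) + (3/11)·0 + (5/22)·2 + (4/11)·9 = 65/22
E[X²] = (1/11)·36 + (1/22)·25 + (3/11)·0 + (5/22)·4 + (4/11)·81 = 765/22
Var(X) = 765/22 − (65/22)² = 12605/484 ≈ 26.0434

26.0434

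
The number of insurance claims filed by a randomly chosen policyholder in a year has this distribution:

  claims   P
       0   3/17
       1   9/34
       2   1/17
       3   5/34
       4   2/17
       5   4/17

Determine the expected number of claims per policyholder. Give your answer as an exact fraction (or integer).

42/17

E[X] = (3/17)·0 + (9/34)·1 + (1/17)·2 + (5/34)·3 + (2/17)·4 + (4/17)·5
     = 42/17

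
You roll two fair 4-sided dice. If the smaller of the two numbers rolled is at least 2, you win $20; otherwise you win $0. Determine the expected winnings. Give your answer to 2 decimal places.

E[payout] = (7/16)·0 + (9/16)·20 = 45/4
≈ $11.25

$11.25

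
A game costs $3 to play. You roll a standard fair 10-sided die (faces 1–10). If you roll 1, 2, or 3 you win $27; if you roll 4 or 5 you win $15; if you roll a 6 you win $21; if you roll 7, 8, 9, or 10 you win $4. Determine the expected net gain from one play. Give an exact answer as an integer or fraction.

E[payout] = (2/5)·4 + (1/5)·15 + (1/10)·21 + (3/10)·27 = 74/5
Expected profit = 74/5 − 3 = 59/5

59/5 dollars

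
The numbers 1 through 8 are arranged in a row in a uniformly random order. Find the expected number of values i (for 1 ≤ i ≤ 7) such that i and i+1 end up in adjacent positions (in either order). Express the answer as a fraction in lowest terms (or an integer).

For each i ∈ {1,…,7}, let Xᵢ = 1 if i and i+1 are adjacent. P(Xᵢ=1) = 2·(8−1)!/8! = 2/8.
By linearity, E[ΣXᵢ] = (7)·(2/8) = 7/4.

7/4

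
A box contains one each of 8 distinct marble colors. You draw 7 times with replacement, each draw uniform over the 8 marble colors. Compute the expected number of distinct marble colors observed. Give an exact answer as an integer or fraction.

1273609/262144

Let Xⱼ=1 if type j appears at least once. P(Xⱼ=1) = 1 − ((8−1)/8)^7 = 1273609/2097152.
E[#distinct] = 8·1273609/2097152 = 1273609/262144.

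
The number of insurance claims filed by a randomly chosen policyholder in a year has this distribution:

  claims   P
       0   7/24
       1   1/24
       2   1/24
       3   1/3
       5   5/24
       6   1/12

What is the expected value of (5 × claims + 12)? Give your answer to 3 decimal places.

E[5x+12] = (7/24)·12 + (1/24)·17 + (1/24)·22 + (1/3)·27 + (5/24)·37 + (1/12)·42
     = 76/3 ≈ 25.333

25.333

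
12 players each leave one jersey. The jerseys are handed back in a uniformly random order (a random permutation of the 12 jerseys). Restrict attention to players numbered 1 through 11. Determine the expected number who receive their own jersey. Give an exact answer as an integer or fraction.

Let Xᵢ = 1 if person i gets their own jersey. For each i, P(Xᵢ=1) = 1/12.
By linearity of expectation, E[X₁+…+X_11] = 11·(1/12) = 11/12.

11/12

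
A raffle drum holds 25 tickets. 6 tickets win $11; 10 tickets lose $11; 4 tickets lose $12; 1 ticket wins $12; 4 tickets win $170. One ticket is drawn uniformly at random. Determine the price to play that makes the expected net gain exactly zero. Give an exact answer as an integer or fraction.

$24

E[payout] = (6/25)·11 + (10/25)·(-11) + (4/25)·(-12) + (1/25)·12 + (4/25)·170 = 24
Fair fee = E[payout] = 24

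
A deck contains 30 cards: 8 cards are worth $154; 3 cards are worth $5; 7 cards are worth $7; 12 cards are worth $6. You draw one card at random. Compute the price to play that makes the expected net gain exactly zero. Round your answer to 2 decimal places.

$45.60

E[payout] = (8/30)·154 + (3/30)·5 + (7/30)·7 + (12/30)·6 = 228/5
Fair fee = E[payout] = 228/5 ≈ $45.60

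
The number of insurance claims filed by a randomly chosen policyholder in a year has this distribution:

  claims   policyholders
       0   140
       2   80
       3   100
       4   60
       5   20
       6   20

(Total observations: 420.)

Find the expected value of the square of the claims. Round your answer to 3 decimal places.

Total = 420, so P(claims=0) = 140/420, etc.
E[X²] = (1/3)·0 + (4/21)·4 + (5/21)·9 + (1/7)·16 + (1/21)·25 + (1/21)·36
     = 170/21 ≈ 8.095

8.095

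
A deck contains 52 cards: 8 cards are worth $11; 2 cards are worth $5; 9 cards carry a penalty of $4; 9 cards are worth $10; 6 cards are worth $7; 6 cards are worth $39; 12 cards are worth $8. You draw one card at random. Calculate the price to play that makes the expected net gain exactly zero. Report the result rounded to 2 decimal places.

E[payout] = (8/52)·11 + (2/52)·5 + (9/52)·(-4) + (9/52)·10 + (6/52)·7 + (6/52)·39 + (12/52)·8 = 131/13
Fair fee = E[payout] = 131/13 ≈ $10.08

$10.08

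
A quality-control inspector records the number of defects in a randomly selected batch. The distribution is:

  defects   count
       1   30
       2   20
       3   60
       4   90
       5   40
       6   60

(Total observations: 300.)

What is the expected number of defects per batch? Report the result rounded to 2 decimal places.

3.90

Total = 300, so P(defects=1) = 30/300, etc.
E[X] = (1/10)·1 + (1/15)·2 + (1/5)·3 + (3/10)·4 + (2/15)·5 + (1/5)·6
     = 39/10 ≈ 3.90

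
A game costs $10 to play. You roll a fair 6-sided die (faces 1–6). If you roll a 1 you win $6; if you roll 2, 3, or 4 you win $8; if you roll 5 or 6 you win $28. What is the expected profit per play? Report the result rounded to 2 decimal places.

E[payout] = (1/6)·6 + (1/2)·8 + (1/3)·28 = 43/3
Expected profit = 43/3 − 10 = 13/3 ≈ $4.33

$4.33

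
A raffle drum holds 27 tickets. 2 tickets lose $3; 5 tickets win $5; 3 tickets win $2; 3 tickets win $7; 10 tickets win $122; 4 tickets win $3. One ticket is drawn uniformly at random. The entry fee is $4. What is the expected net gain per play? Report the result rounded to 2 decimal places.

$43.33

E[payout] = (2/27)·(-3) + (5/27)·5 + (3/27)·2 + (3/27)·7 + (10/27)·122 + (4/27)·3 = 142/3
Expected profit = 142/3 − 4 = 130/3 ≈ $43.33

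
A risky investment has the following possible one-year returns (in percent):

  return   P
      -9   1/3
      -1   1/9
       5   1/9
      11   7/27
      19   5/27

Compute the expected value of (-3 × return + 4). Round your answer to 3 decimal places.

E[-3x+4] = (1/3)·31 + (1/9)·7 + (1/9)·(-11) + (7/27)·(-29) + (5/27)·(-53)
     = -67/9 ≈ -7.444

-7.444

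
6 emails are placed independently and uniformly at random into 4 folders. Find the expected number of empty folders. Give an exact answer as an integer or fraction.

Let Xⱼ=1 if folder j is empty. P(Xⱼ=1) = ((4-1)/4)^6 = 729/4096.
By linearity, E[#empty] = 4·729/4096 = 729/1024.

729/1024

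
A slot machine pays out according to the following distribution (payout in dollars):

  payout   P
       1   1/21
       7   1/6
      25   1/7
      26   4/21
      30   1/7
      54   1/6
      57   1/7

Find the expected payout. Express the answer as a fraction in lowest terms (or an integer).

E[X] = (1/21)·1 + (1/6)·7 + (1/7)·25 + (4/21)·26 + (1/7)·30 + (1/6)·54 + (1/7)·57
     = 187/6

187/6 dollars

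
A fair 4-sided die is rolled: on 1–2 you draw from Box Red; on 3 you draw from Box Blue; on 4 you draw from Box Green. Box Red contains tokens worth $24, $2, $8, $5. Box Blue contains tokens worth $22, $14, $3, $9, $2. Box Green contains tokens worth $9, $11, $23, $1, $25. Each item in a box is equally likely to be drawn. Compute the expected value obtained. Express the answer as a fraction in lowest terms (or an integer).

E[X | Box Red] = (24 + 2 + 8 + 5)/4 = 39/4
E[X | Box Blue] = (22 + 14 + 3 + 9 + 2)/5 = 10
E[X | Box Green] = (9 + 11 + 23 + 1 + 25)/5 = 69/5
E[X] = (1/2)·39/4 + (1/4)·10 + (1/4)·69/5 = 433/40

433/40 dollars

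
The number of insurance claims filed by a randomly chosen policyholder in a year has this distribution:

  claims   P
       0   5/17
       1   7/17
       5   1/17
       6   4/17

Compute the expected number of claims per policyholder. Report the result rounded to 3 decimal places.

E[X] = (5/17)·0 + (7/17)·1 + (1/17)·5 + (4/17)·6
     = 36/17 ≈ 2.118

2.118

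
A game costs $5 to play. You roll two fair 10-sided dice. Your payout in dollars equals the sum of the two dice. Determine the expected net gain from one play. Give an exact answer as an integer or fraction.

Distribution of the sum of the two dice: 2 w.p. 1/100, 3 w.p. 1/50, 4 w.p. 3/100, 5 w.p. 1/25, 6 w.p. 1/20, 7 w.p. 3/50, …
E[payout] = (1/100)·2 + (1/50)·3 + (3/100)·4 + (1/25)·5 + (1/20)·6 + (3/50)·7 + (7/100)·8 + (2/25)·9 + (9/100)·10 + (1/10)·11 + (9/100)·12 + (2/25)·13 + (7/100)·14 + (3/50)·15 + (1/20)·16 + (1/25)·17 + (3/100)·18 + (1/50)·19 + (1/100)·20 = 11
Expected profit = 11 − 5 = 6

$6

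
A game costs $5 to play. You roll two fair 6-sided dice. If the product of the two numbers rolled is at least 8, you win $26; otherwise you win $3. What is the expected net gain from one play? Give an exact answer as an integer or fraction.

217/18 dollars

E[payout] = (7/18)·3 + (11/18)·26 = 307/18
Expected profit = 307/18 − 5 = 217/18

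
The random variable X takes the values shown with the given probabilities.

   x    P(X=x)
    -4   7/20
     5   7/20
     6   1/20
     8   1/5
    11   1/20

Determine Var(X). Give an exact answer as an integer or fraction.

679/25

E[X] = (7/20)·(-4) + (7/20)·5 + (1/20)·6 + (1/5)·8 + (1/20)·11 = 14/5
E[X²] = (7/20)·16 + (7/20)·25 + (1/20)·36 + (1/5)·64 + (1/20)·121 = 35
Var(X) = 35 − (14/5)² = 679/25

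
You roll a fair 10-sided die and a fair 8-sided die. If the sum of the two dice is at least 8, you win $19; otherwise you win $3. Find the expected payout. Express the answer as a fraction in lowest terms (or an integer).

74/5 dollars

E[payout] = (21/80)·3 + (59/80)·19 = 74/5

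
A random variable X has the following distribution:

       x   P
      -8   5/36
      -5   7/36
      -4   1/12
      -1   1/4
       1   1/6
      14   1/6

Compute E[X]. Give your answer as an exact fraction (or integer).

-1/6

E[X] = (5/36)·(-8) + (7/36)·(-5) + (1/12)·(-4) + (1/4)·(-1) + (1/6)·1 + (1/6)·14
     = -1/6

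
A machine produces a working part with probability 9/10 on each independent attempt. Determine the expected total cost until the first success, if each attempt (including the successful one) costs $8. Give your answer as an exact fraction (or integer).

E[#attempts] = 1/p = 10/9; E[cost] = 8·10/9 = 80/9.

80/9 dollars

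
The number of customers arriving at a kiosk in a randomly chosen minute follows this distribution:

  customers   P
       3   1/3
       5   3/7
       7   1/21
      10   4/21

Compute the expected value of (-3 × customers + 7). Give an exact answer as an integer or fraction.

-64/7

E[-3x+7] = (1/3)·(-2) + (3/7)·(-8) + (1/21)·(-14) + (4/21)·(-23)
     = -64/7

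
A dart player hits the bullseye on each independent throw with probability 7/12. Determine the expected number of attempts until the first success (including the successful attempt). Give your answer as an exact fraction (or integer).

For a geometric distribution, E[trials] = 1/p = 1/(7/12) = 12/7.

12/7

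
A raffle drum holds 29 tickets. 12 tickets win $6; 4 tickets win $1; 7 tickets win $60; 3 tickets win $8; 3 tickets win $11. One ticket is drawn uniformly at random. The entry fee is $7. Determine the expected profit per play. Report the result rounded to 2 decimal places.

$12.07

E[payout] = (12/29)·6 + (4/29)·1 + (7/29)·60 + (3/29)·8 + (3/29)·11 = 553/29
Expected profit = 553/29 − 7 = 350/29 ≈ $12.07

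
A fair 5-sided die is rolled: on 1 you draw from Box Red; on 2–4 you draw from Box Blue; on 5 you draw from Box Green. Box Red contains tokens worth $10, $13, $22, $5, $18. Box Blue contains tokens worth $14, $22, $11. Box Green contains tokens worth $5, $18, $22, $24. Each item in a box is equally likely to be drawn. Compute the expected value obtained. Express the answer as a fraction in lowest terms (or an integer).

E[X | Box Red] = (10 + 13 + 22 + 5 + 18)/5 = 68/5
E[X | Box Blue] = (14 + 22 + 11)/3 = 47/3
E[X | Box Green] = (5 + 18 + 22 + 24)/4 = 69/4
E[X] = (1/5)·68/5 + (3/5)·47/3 + (1/5)·69/4 = 1557/100

1557/100 dollars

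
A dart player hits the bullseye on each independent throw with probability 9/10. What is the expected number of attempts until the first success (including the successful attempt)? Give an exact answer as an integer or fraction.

For a geometric distribution, E[trials] = 1/p = 1/(9/10) = 10/9.

10/9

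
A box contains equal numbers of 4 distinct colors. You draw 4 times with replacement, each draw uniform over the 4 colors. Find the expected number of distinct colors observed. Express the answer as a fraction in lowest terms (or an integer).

Let Xⱼ=1 if type j appears at least once. P(Xⱼ=1) = 1 − ((4−1)/4)^4 = 175/256.
E[#distinct] = 4·175/256 = 175/64.

175/64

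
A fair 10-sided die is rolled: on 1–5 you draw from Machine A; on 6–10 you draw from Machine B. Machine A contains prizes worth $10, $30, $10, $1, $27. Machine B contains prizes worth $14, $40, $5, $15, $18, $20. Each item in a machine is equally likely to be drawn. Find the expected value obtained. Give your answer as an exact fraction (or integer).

E[X | Machine A] = (10 + 30 + 10 + 1 + 27)/5 = 78/5
E[X | Machine B] = (14 + 40 + 5 + 15 + 18 + 20)/6 = 56/3
E[X] = (1/2)·78/5 + (1/2)·56/3 = 257/15

257/15 dollars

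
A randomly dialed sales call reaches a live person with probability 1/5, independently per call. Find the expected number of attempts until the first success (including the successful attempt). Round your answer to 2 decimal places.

5.00

For a geometric distribution, E[trials] = 1/p = 1/(1/5) = 5.
≈ 5.00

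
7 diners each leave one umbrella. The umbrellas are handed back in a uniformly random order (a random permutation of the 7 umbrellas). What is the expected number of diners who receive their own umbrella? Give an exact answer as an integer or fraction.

Let Xᵢ = 1 if person i gets their own umbrella. For each i, P(Xᵢ=1) = 1/7.
By linearity of expectation, E[X₁+…+X_7] = 7·(1/7) = 1.

1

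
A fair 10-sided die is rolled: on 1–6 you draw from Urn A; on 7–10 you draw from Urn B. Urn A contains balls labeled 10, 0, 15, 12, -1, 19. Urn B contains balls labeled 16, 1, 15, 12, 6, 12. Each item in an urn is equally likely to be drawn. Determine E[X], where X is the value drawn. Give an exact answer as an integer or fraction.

289/30

E[X | Urn A] = (10 + 0 + 15 + 12 − 1 + 19)/6 = 55/6
E[X | Urn B] = (16 + 1 + 15 + 12 + 6 + 12)/6 = 31/3
E[X] = (3/5)·55/6 + (2/5)·31/3 = 289/30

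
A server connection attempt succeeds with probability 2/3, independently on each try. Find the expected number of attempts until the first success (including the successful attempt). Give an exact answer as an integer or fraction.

For a geometric distribution, E[trials] = 1/p = 1/(2/3) = 3/2.

3/2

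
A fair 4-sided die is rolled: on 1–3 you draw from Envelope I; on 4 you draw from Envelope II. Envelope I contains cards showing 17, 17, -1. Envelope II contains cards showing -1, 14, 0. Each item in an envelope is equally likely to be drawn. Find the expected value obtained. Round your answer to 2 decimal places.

9.33

E[X | Envelope I] = (17 + 17 − 1)/3 = 11
E[X | Envelope II] = (-1 + 14 + 0)/3 = 13/3
E[X] = (3/4)·11 + (1/4)·13/3 = 28/3 ≈ 9.33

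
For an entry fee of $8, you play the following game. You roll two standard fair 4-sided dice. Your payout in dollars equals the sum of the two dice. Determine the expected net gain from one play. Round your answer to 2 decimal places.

-$3.00

Distribution of the sum of the two dice: 2 w.p. 1/16, 3 w.p. 1/8, 4 w.p. 3/16, 5 w.p. 1/4, 6 w.p. 3/16, 7 w.p. 1/8, …
E[payout] = (1/16)·2 + (1/8)·3 + (3/16)·4 + (1/4)·5 + (3/16)·6 + (1/8)·7 + (1/16)·8 = 5
Expected profit = 5 − 8 = -3 ≈ -$3.00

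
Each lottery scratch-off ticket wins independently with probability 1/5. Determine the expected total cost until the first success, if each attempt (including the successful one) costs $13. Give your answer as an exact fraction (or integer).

$65

E[#attempts] = 1/p = 5; E[cost] = 13·5 = 65.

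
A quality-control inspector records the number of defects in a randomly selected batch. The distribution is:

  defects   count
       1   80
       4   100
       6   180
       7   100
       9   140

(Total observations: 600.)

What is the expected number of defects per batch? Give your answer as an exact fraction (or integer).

88/15

Total = 600, so P(defects=1) = 80/600, etc.
E[X] = (2/15)·1 + (1/6)·4 + (3/10)·6 + (1/6)·7 + (7/30)·9
     = 88/15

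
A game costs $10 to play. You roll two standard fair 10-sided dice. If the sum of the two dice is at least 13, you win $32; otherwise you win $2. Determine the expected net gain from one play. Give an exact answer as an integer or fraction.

E[payout] = (16/25)·2 + (9/25)·32 = 64/5
Expected profit = 64/5 − 10 = 14/5

14/5 dollars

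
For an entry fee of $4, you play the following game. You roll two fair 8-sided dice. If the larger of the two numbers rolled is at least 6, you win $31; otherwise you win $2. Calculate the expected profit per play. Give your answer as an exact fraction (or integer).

1003/64 dollars

E[payout] = (25/64)·2 + (39/64)·31 = 1259/64
Expected profit = 1259/64 − 4 = 1003/64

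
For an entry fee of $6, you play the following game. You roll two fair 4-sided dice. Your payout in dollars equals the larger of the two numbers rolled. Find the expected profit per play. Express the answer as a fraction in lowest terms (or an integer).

-23/8 dollars

Distribution of the larger of the two numbers rolled: 1 w.p. 1/16, 2 w.p. 3/16, 3 w.p. 5/16, 4 w.p. 7/16
E[payout] = (1/16)·1 + (3/16)·2 + (5/16)·3 + (7/16)·4 = 25/8
Expected profit = 25/8 − 6 = -23/8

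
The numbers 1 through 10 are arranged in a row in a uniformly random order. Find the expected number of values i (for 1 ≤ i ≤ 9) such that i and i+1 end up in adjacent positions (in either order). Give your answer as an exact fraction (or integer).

For each i ∈ {1,…,9}, let Xᵢ = 1 if i and i+1 are adjacent. P(Xᵢ=1) = 2·(10−1)!/10! = 2/10.
By linearity, E[ΣXᵢ] = (9)·(2/10) = 9/5.

9/5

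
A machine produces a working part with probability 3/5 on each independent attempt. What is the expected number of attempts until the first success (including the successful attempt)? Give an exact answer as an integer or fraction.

For a geometric distribution, E[trials] = 1/p = 1/(3/5) = 5/3.

5/3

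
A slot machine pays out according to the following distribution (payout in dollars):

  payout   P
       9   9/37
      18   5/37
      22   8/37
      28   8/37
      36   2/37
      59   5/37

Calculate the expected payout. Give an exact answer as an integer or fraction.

938/37 dollars

E[X] = (9/37)·9 + (5/37)·18 + (8/37)·22 + (8/37)·28 + (2/37)·36 + (5/37)·59
     = 938/37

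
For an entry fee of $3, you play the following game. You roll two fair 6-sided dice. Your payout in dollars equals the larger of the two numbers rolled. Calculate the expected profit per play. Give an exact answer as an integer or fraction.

53/36 dollars

Distribution of the larger of the two numbers rolled: 1 w.p. 1/36, 2 w.p. 1/12, 3 w.p. 5/36, 4 w.p. 7/36, 5 w.p. 1/4, 6 w.p. 11/36
E[payout] = (1/36)·1 + (1/12)·2 + (5/36)·3 + (7/36)·4 + (1/4)·5 + (11/36)·6 = 161/36
Expected profit = 161/36 − 3 = 53/36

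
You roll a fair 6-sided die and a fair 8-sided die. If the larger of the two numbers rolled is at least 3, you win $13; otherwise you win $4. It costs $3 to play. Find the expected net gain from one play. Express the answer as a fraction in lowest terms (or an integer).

37/4 dollars

E[payout] = (1/12)·4 + (11/12)·13 = 49/4
Expected profit = 49/4 − 3 = 37/4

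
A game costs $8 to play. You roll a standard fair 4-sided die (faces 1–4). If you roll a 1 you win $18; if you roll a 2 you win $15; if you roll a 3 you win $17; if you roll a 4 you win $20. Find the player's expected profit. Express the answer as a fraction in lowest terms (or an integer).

19/2 dollars

E[payout] = (1/4)·15 + (1/4)·17 + (1/4)·18 + (1/4)·20 = 35/2
Expected profit = 35/2 − 8 = 19/2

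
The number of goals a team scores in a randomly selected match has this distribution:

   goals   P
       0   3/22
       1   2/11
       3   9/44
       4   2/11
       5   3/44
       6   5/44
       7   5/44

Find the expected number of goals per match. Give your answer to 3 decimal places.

E[X] = (3/22)·0 + (2/11)·1 + (9/44)·3 + (2/11)·4 + (3/44)·5 + (5/44)·6 + (5/44)·7
     = 147/44 ≈ 3.341

3.341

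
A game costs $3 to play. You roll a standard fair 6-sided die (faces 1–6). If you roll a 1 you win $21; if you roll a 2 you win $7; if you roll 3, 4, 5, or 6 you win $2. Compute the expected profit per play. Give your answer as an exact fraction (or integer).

$3

E[payout] = (2/3)·2 + (1/6)·7 + (1/6)·21 = 6
Expected profit = 6 − 3 = 3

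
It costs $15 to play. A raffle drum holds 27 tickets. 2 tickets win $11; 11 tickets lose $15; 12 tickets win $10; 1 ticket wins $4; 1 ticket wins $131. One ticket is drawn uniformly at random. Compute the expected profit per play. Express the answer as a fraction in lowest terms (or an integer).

-293/27 dollars

E[payout] = (2/27)·11 + (11/27)·(-15) + (12/27)·10 + (1/27)·4 + (1/27)·131 = 112/27
Expected profit = 112/27 − 15 = -293/27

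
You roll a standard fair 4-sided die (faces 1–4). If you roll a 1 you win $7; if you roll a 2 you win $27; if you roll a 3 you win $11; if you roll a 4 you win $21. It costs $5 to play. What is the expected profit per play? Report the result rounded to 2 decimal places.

$11.50

E[payout] = (1/4)·7 + (1/4)·11 + (1/4)·21 + (1/4)·27 = 33/2
Expected profit = 33/2 − 5 = 23/2 ≈ $11.50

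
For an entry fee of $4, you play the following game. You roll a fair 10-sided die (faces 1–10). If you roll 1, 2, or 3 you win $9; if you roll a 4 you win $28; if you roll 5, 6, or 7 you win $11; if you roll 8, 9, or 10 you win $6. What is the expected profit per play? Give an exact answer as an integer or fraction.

E[payout] = (3/10)·6 + (3/10)·9 + (3/10)·11 + (1/10)·28 = 53/5
Expected profit = 53/5 − 4 = 33/5

33/5 dollars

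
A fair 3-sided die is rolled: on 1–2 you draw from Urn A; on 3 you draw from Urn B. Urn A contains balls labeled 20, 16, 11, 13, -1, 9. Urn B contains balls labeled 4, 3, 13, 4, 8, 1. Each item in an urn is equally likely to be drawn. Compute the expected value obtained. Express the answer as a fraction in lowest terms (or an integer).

E[X | Urn A] = (20 + 16 + 11 + 13 − 1 + 9)/6 = 34/3
E[X | Urn B] = (4 + 3 + 13 + 4 + 8 + 1)/6 = 11/2
E[X] = (2/3)·34/3 + (1/3)·11/2 = 169/18

169/18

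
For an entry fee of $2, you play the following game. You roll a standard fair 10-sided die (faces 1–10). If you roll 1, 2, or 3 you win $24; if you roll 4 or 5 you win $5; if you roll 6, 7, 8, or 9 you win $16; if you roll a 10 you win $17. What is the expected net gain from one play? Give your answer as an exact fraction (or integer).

E[payout] = (1/5)·5 + (2/5)·16 + (1/10)·17 + (3/10)·24 = 163/10
Expected profit = 163/10 − 2 = 143/10

143/10 dollars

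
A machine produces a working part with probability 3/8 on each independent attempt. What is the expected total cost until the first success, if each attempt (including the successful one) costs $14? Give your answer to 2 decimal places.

E[#attempts] = 1/p = 8/3; E[cost] = 14·8/3 = 112/3.
≈ 37.33

$37.33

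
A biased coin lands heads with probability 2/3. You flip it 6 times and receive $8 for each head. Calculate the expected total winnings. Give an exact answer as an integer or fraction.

E[#heads] = 6·2/3 = 4 (linearity over flips).
E[winnings] = 8·4 = 32.

$32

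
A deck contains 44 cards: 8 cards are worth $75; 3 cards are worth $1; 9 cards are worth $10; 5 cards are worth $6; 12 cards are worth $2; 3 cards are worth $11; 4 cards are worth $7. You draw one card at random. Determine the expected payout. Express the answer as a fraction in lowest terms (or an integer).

E[payout] = (8/44)·75 + (3/44)·1 + (9/44)·10 + (5/44)·6 + (12/44)·2 + (3/44)·11 + (4/44)·7 = 202/11

202/11 dollars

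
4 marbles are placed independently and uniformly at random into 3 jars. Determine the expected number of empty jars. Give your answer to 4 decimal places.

0.5926

Let Xⱼ=1 if jar j is empty. P(Xⱼ=1) = ((3-1)/3)^4 = 16/81.
By linearity, E[#empty] = 3·16/81 = 16/27.
≈ 0.5926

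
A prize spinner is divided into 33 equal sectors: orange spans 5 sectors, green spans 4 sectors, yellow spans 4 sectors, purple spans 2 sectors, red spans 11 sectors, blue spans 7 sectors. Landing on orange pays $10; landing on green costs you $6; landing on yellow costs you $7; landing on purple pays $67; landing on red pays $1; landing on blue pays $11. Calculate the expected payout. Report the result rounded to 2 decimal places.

$6.67

E[payout] = (5/33)·10 + (4/33)·(-6) + (4/33)·(-7) + (2/33)·67 + (11/33)·1 + (7/33)·11 = 20/3
≈ $6.67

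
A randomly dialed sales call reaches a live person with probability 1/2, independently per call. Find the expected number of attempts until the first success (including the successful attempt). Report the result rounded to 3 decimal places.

2.000

For a geometric distribution, E[trials] = 1/p = 1/(1/2) = 2.
≈ 2.000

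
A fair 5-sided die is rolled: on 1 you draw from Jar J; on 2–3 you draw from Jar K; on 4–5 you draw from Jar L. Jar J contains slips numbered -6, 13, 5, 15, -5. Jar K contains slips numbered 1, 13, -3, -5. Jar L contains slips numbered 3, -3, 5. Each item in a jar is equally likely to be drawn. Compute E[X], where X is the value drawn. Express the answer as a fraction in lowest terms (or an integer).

E[X | Jar J] = (-6 + 13 + 5 + 15 − 5)/5 = 22/5
E[X | Jar K] = (1 + 13 − 3 − 5)/4 = 3/2
E[X | Jar L] = (3 − 3 + 5)/3 = 5/3
E[X] = (1/5)·22/5 + (2/5)·3/2 + (2/5)·5/3 = 161/75

161/75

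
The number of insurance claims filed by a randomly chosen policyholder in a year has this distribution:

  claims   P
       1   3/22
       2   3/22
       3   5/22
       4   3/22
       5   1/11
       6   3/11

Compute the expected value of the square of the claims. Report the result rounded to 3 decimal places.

E[X²] = (3/22)·1 + (3/22)·4 + (5/22)·9 + (3/22)·16 + (1/11)·25 + (3/11)·36
     = 17 ≈ 17.000

17.000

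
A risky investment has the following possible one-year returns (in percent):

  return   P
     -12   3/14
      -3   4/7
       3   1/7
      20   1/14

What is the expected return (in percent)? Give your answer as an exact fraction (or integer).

E[X] = (3/14)·(-12) + (4/7)·(-3) + (1/7)·3 + (1/14)·20
     = -17/7

-17/7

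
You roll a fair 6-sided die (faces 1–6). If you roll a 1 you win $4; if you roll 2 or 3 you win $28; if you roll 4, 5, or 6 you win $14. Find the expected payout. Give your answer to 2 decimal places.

E[payout] = (1/6)·4 + (1/2)·14 + (1/3)·28 = 17
≈ $17.00

$17.00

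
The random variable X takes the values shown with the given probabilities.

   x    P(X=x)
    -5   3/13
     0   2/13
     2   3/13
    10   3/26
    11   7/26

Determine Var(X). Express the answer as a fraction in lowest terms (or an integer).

26425/676

E[X] = (3/13)·(-5) + (2/13)·0 + (3/13)·2 + (3/26)·10 + (7/26)·11 = 89/26
E[X²] = (3/13)·25 + (2/13)·0 + (3/13)·4 + (3/26)·100 + (7/26)·121 = 1321/26
Var(X) = 1321/26 − (89/26)² = 26425/676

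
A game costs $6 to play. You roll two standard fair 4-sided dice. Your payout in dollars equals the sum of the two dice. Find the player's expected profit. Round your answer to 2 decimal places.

-$1.00

Distribution of the sum of the two dice: 2 w.p. 1/16, 3 w.p. 1/8, 4 w.p. 3/16, 5 w.p. 1/4, 6 w.p. 3/16, 7 w.p. 1/8, …
E[payout] = (1/16)·2 + (1/8)·3 + (3/16)·4 + (1/4)·5 + (3/16)·6 + (1/8)·7 + (1/16)·8 = 5
Expected profit = 5 − 6 = -1 ≈ -$1.00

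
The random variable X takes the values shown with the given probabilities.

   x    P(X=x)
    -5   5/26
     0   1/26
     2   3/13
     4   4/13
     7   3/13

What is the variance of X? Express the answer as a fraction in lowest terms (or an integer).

11125/676

E[X] = (5/26)·(-5) + (1/26)·0 + (3/13)·2 + (4/13)·4 + (3/13)·7 = 61/26
E[X²] = (5/26)·25 + (1/26)·0 + (3/13)·4 + (4/13)·16 + (3/13)·49 = 571/26
Var(X) = 571/26 − (61/26)² = 11125/676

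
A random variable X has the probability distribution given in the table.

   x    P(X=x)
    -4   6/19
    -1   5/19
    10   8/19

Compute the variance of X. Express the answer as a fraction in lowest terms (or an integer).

14518/361

E[X] = (6/19)·(-4) + (5/19)·(-1) + (8/19)·10 = 51/19
E[X²] = (6/19)·16 + (5/19)·1 + (8/19)·100 = 901/19
Var(X) = 901/19 − (51/19)² = 14518/361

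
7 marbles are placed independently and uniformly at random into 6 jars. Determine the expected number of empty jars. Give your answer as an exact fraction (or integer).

Let Xⱼ=1 if jar j is empty. P(Xⱼ=1) = ((6-1)/6)^7 = 78125/279936.
By linearity, E[#empty] = 6·78125/279936 = 78125/46656.

78125/46656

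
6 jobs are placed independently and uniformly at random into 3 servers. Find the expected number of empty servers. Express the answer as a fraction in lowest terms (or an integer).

Let Xⱼ=1 if server j is empty. P(Xⱼ=1) = ((3-1)/3)^6 = 64/729.
By linearity, E[#empty] = 3·64/729 = 64/243.

64/243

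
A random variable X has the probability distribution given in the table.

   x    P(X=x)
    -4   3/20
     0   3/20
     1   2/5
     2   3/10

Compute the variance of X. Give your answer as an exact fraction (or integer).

E[X] = (3/20)·(-4) + (3/20)·0 + (2/5)·1 + (3/10)·2 = 2/5
E[X²] = (3/20)·16 + (3/20)·0 + (2/5)·1 + (3/10)·4 = 4
Var(X) = 4 − (2/5)² = 96/25

96/25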